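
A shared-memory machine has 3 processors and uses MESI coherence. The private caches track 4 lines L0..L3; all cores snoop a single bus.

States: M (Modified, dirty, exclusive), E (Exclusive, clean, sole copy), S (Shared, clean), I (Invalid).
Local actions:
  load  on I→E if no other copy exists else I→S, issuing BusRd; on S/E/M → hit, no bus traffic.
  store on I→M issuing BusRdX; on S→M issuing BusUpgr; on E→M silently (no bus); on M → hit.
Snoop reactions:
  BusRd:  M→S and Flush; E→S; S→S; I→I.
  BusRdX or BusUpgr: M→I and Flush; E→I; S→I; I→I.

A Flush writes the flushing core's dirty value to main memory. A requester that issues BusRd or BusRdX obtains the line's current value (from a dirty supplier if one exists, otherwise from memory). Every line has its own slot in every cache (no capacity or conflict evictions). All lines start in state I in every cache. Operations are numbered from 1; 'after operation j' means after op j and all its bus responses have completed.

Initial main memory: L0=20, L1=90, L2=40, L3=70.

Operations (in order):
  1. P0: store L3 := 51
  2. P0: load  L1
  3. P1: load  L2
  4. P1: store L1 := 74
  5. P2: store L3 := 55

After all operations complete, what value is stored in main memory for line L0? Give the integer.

  op1 P0: store L3 := 51 → M/I/I on L3; bus BusRdX; mem=70
  op2 P0: load  L1 → E/I/I on L1; bus BusRd; mem=90
  op3 P1: load  L2 → I/E/I on L2; bus BusRd; mem=40
  op4 P1: store L1 := 74 → I/M/I on L1; bus BusRdX; mem=90
  op5 P2: store L3 := 55 → I/I/M on L3; bus BusRdX Flush; mem=51

memory[L0] = 20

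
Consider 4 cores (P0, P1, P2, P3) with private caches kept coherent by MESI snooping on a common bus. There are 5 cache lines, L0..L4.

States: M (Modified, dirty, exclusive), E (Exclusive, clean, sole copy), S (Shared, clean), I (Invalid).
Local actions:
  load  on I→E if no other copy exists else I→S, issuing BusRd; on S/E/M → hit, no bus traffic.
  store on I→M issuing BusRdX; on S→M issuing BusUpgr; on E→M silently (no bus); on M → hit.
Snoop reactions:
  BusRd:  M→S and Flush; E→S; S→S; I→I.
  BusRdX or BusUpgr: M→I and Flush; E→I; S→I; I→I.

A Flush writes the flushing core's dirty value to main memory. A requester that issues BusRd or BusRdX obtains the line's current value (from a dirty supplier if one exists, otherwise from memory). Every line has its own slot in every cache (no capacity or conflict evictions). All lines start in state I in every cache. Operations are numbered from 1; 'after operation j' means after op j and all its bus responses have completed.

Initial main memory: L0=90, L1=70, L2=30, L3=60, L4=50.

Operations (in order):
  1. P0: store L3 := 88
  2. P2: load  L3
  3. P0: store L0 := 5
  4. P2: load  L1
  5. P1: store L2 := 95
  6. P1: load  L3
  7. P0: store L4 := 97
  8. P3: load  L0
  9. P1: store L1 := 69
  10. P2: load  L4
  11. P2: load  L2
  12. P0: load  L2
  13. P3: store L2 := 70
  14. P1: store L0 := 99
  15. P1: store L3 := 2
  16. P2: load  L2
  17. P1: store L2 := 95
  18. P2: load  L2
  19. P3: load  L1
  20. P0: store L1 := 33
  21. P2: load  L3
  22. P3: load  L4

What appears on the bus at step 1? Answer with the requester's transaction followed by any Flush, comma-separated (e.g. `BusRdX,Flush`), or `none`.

  op1 P0: store L3 := 88 → M/I/I/I on L3; bus BusRdX; mem=60
  op2 P2: load  L3 → S/I/S/I on L3; bus BusRd Flush; mem=88
  op3 P0: store L0 := 5 → M/I/I/I on L0; bus BusRdX; mem=90
  op4 P2: load  L1 → I/I/E/I on L1; bus BusRd; mem=70
  op5 P1: store L2 := 95 → I/M/I/I on L2; bus BusRdX; mem=30
  op6 P1: load  L3 → S/S/S/I on L3; bus BusRd; mem=88
  op7 P0: store L4 := 97 → M/I/I/I on L4; bus BusRdX; mem=50
  op8 P3: load  L0 → S/I/I/S on L0; bus BusRd Flush; mem=5
  op9 P1: store L1 := 69 → I/M/I/I on L1; bus BusRdX; mem=70
  op10 P2: load  L4 → S/I/S/I on L4; bus BusRd Flush; mem=97
  op11 P2: load  L2 → I/S/S/I on L2; bus BusRd Flush; mem=95
  op12 P0: load  L2 → S/S/S/I on L2; bus BusRd; mem=95
  op13 P3: store L2 := 70 → I/I/I/M on L2; bus BusRdX; mem=95
  op14 P1: store L0 := 99 → I/M/I/I on L0; bus BusRdX; mem=5
  op15 P1: store L3 := 2 → I/M/I/I on L3; bus BusUpgr; mem=88
  op16 P2: load  L2 → I/I/S/S on L2; bus BusRd Flush; mem=70
  op17 P1: store L2 := 95 → I/M/I/I on L2; bus BusRdX; mem=70
  op18 P2: load  L2 → I/S/S/I on L2; bus BusRd Flush; mem=95
  op19 P3: load  L1 → I/S/I/S on L1; bus BusRd Flush; mem=69
  op20 P0: store L1 := 33 → M/I/I/I on L1; bus BusRdX; mem=69
  op21 P2: load  L3 → I/S/S/I on L3; bus BusRd Flush; mem=2
  op22 P3: load  L4 → S/I/S/S on L4; bus BusRd; mem=97

bus = BusRdX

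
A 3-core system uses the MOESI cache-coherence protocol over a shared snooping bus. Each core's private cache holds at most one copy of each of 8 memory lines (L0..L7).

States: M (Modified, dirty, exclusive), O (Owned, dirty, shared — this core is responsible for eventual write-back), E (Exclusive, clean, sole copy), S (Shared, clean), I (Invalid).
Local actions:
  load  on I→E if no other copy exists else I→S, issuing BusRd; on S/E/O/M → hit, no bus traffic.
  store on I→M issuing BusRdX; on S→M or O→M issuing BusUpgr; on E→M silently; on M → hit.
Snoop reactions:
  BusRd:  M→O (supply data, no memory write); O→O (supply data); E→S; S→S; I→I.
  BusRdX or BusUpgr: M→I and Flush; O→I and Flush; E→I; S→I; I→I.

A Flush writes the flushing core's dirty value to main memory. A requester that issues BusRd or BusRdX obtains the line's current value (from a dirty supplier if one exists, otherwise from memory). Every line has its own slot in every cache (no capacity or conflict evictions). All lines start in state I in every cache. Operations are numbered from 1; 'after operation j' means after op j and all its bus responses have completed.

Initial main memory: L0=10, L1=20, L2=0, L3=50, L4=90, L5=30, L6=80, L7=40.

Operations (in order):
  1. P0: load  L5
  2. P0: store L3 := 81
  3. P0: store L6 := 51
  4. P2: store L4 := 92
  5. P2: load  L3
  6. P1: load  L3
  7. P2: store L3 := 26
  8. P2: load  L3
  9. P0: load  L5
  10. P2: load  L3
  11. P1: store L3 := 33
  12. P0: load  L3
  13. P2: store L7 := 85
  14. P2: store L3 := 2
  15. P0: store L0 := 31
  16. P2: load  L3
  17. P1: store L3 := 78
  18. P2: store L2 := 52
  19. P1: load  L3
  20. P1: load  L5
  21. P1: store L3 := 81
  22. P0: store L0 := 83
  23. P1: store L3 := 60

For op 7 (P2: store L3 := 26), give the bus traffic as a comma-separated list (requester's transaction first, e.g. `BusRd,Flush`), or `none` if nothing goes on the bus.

bus = BusUpgr,Flush

1. P0: load  L5  bus=[BusRd]  L5: P0=E P1=I P2=I  mem[L5]=30
2. P0: store L3 := 81  bus=[BusRdX]  L3: P0=M P1=I P2=I  mem[L3]=50
3. P0: store L6 := 51  bus=[BusRdX]  L6: P0=M P1=I P2=I  mem[L6]=80
4. P2: store L4 := 92  bus=[BusRdX]  L4: P0=I P1=I P2=M  mem[L4]=90
5. P2: load  L3  bus=[BusRd]  L3: P0=O P1=I P2=S  mem[L3]=50
6. P1: load  L3  bus=[BusRd]  L3: P0=O P1=S P2=S  mem[L3]=50
7. P2: store L3 := 26  bus=[BusUpgr,Flush]  L3: P0=I P1=I P2=M  mem[L3]=81
8. P2: load  L3  bus=[-]  L3: P0=I P1=I P2=M  mem[L3]=81
9. P0: load  L5  bus=[-]  L5: P0=E P1=I P2=I  mem[L5]=30
10. P2: load  L3  bus=[-]  L3: P0=I P1=I P2=M  mem[L3]=81
11. P1: store L3 := 33  bus=[BusRdX,Flush]  L3: P0=I P1=M P2=I  mem[L3]=26
12. P0: load  L3  bus=[BusRd]  L3: P0=S P1=O P2=I  mem[L3]=26
13. P2: store L7 := 85  bus=[BusRdX]  L7: P0=I P1=I P2=M  mem[L7]=40
14. P2: store L3 := 2  bus=[BusRdX,Flush]  L3: P0=I P1=I P2=M  mem[L3]=33
15. P0: store L0 := 31  bus=[BusRdX]  L0: P0=M P1=I P2=I  mem[L0]=10
16. P2: load  L3  bus=[-]  L3: P0=I P1=I P2=M  mem[L3]=33
17. P1: store L3 := 78  bus=[BusRdX,Flush]  L3: P0=I P1=M P2=I  mem[L3]=2
18. P2: store L2 := 52  bus=[BusRdX]  L2: P0=I P1=I P2=M  mem[L2]=0
19. P1: load  L3  bus=[-]  L3: P0=I P1=M P2=I  mem[L3]=2
20. P1: load  L5  bus=[BusRd]  L5: P0=S P1=S P2=I  mem[L5]=30
21. P1: store L3 := 81  bus=[-]  L3: P0=I P1=M P2=I  mem[L3]=2
22. P0: store L0 := 83  bus=[-]  L0: P0=M P1=I P2=I  mem[L0]=10
23. P1: store L3 := 60  bus=[-]  L3: P0=I P1=M P2=I  mem[L3]=2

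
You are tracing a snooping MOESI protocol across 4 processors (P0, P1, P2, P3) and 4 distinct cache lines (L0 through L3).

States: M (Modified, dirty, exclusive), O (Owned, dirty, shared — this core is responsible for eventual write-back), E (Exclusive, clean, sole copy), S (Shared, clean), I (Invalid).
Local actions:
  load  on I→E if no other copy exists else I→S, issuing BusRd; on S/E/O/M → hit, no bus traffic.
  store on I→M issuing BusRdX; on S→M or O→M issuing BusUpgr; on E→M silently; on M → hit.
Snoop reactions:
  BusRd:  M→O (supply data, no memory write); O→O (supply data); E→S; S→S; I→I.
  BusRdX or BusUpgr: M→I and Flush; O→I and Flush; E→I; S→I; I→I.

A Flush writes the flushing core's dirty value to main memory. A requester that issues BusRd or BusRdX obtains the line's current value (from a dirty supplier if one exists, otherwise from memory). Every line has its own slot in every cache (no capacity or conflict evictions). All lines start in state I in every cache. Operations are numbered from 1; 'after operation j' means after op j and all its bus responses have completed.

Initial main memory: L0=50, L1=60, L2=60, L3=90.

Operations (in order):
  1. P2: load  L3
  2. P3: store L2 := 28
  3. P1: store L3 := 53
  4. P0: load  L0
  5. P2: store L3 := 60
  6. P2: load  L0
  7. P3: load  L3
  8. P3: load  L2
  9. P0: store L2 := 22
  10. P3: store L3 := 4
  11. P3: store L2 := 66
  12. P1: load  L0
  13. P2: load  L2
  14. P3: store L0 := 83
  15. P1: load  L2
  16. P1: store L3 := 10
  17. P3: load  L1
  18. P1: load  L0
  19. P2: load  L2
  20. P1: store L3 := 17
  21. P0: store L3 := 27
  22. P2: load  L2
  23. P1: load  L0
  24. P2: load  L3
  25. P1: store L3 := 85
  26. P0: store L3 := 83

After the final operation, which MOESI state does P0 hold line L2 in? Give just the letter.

1. P2: load  L3  bus=[BusRd]  L3: P0=I P1=I P2=E P3=I  mem[L3]=90
2. P3: store L2 := 28  bus=[BusRdX]  L2: P0=I P1=I P2=I P3=M  mem[L2]=60
3. P1: store L3 := 53  bus=[BusRdX]  L3: P0=I P1=M P2=I P3=I  mem[L3]=90
4. P0: load  L0  bus=[BusRd]  L0: P0=E P1=I P2=I P3=I  mem[L0]=50
5. P2: store L3 := 60  bus=[BusRdX,Flush]  L3: P0=I P1=I P2=M P3=I  mem[L3]=53
6. P2: load  L0  bus=[BusRd]  L0: P0=S P1=I P2=S P3=I  mem[L0]=50
7. P3: load  L3  bus=[BusRd]  L3: P0=I P1=I P2=O P3=S  mem[L3]=53
8. P3: load  L2  bus=[-]  L2: P0=I P1=I P2=I P3=M  mem[L2]=60
9. P0: store L2 := 22  bus=[BusRdX,Flush]  L2: P0=M P1=I P2=I P3=I  mem[L2]=28
10. P3: store L3 := 4  bus=[BusUpgr,Flush]  L3: P0=I P1=I P2=I P3=M  mem[L3]=60
11. P3: store L2 := 66  bus=[BusRdX,Flush]  L2: P0=I P1=I P2=I P3=M  mem[L2]=22
12. P1: load  L0  bus=[BusRd]  L0: P0=S P1=S P2=S P3=I  mem[L0]=50
13. P2: load  L2  bus=[BusRd]  L2: P0=I P1=I P2=S P3=O  mem[L2]=22
14. P3: store L0 := 83  bus=[BusRdX]  L0: P0=I P1=I P2=I P3=M  mem[L0]=50
15. P1: load  L2  bus=[BusRd]  L2: P0=I P1=S P2=S P3=O  mem[L2]=22
16. P1: store L3 := 10  bus=[BusRdX,Flush]  L3: P0=I P1=M P2=I P3=I  mem[L3]=4
17. P3: load  L1  bus=[BusRd]  L1: P0=I P1=I P2=I P3=E  mem[L1]=60
18. P1: load  L0  bus=[BusRd]  L0: P0=I P1=S P2=I P3=O  mem[L0]=50
19. P2: load  L2  bus=[-]  L2: P0=I P1=S P2=S P3=O  mem[L2]=22
20. P1: store L3 := 17  bus=[-]  L3: P0=I P1=M P2=I P3=I  mem[L3]=4
21. P0: store L3 := 27  bus=[BusRdX,Flush]  L3: P0=M P1=I P2=I P3=I  mem[L3]=17
22. P2: load  L2  bus=[-]  L2: P0=I P1=S P2=S P3=O  mem[L2]=22
23. P1: load  L0  bus=[-]  L0: P0=I P1=S P2=I P3=O  mem[L0]=50
24. P2: load  L3  bus=[BusRd]  L3: P0=O P1=I P2=S P3=I  mem[L3]=17
25. P1: store L3 := 85  bus=[BusRdX,Flush]  L3: P0=I P1=M P2=I P3=I  mem[L3]=27
26. P0: store L3 := 83  bus=[BusRdX,Flush]  L3: P0=M P1=I P2=I P3=I  mem[L3]=85

state = I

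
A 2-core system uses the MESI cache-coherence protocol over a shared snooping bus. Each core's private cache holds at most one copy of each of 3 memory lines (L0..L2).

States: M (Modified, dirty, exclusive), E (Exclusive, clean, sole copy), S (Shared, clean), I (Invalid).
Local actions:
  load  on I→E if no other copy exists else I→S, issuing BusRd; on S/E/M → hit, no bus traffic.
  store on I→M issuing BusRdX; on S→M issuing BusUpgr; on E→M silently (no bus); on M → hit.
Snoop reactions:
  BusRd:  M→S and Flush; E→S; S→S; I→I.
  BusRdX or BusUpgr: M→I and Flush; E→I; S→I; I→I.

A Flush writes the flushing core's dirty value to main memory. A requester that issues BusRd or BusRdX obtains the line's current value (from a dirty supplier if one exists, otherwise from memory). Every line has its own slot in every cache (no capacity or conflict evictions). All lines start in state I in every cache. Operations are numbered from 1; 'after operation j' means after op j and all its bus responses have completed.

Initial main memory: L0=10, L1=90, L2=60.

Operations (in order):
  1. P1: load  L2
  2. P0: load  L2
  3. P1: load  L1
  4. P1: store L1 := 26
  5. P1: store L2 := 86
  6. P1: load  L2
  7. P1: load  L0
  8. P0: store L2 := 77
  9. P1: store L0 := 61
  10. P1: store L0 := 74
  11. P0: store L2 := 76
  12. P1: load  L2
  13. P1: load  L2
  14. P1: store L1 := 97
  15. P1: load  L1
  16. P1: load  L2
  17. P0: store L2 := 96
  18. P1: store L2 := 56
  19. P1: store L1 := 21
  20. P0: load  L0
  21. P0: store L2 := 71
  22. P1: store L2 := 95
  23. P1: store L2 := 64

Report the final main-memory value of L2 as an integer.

memory[L2] = 71

  op1 P1: load  L2 → I/E on L2; bus BusRd; mem=60
  op2 P0: load  L2 → S/S on L2; bus BusRd; mem=60
  op3 P1: load  L1 → I/E on L1; bus BusRd; mem=90
  op4 P1: store L1 := 26 → I/M on L1; bus (none); mem=90
  op5 P1: store L2 := 86 → I/M on L2; bus BusUpgr; mem=60
  op6 P1: load  L2 → I/M on L2; bus (none); mem=60
  op7 P1: load  L0 → I/E on L0; bus BusRd; mem=10
  op8 P0: store L2 := 77 → M/I on L2; bus BusRdX Flush; mem=86
  op9 P1: store L0 := 61 → I/M on L0; bus (none); mem=10
  op10 P1: store L0 := 74 → I/M on L0; bus (none); mem=10
  op11 P0: store L2 := 76 → M/I on L2; bus (none); mem=86
  op12 P1: load  L2 → S/S on L2; bus BusRd Flush; mem=76
  op13 P1: load  L2 → S/S on L2; bus (none); mem=76
  op14 P1: store L1 := 97 → I/M on L1; bus (none); mem=90
  op15 P1: load  L1 → I/M on L1; bus (none); mem=90
  op16 P1: load  L2 → S/S on L2; bus (none); mem=76
  op17 P0: store L2 := 96 → M/I on L2; bus BusUpgr; mem=76
  op18 P1: store L2 := 56 → I/M on L2; bus BusRdX Flush; mem=96
  op19 P1: store L1 := 21 → I/M on L1; bus (none); mem=90
  op20 P0: load  L0 → S/S on L0; bus BusRd Flush; mem=74
  op21 P0: store L2 := 71 → M/I on L2; bus BusRdX Flush; mem=56
  op22 P1: store L2 := 95 → I/M on L2; bus BusRdX Flush; mem=71
  op23 P1: store L2 := 64 → I/M on L2; bus (none); mem=71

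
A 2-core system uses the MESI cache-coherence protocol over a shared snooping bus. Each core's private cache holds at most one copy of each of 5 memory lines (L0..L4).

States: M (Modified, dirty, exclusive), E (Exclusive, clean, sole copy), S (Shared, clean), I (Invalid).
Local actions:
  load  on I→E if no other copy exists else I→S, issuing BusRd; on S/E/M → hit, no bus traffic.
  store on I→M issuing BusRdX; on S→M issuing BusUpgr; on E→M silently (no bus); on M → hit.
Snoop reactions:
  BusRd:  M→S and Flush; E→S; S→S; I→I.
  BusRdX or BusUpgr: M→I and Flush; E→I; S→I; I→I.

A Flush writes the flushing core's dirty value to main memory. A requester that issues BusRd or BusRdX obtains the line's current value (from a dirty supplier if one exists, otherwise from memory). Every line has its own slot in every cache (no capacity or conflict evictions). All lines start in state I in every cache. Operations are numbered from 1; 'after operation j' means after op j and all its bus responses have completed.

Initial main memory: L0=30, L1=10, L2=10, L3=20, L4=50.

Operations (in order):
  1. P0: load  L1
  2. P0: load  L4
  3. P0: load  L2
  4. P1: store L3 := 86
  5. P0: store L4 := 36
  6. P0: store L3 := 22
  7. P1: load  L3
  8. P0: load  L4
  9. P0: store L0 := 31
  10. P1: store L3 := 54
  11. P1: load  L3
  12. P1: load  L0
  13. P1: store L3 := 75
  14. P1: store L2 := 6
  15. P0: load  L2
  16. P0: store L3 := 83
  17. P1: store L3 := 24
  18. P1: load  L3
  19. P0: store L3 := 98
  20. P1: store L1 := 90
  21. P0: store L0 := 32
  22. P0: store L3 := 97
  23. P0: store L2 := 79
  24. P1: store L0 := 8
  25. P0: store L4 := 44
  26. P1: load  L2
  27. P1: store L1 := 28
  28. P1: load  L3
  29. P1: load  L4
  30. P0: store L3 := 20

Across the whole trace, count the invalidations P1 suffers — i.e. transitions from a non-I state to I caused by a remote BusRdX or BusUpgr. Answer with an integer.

invalidations = 6

step 1: P0: load  L1  ⟶  EI  (L1)  txn=BusRd  M[L1]=10
step 2: P0: load  L4  ⟶  EI  (L4)  txn=BusRd  M[L4]=50
step 3: P0: load  L2  ⟶  EI  (L2)  txn=BusRd  M[L2]=10
step 4: P1: store L3 := 86  ⟶  IM  (L3)  txn=BusRdX  M[L3]=20
step 5: P0: store L4 := 36  ⟶  MI  (L4)  txn=∅  M[L4]=50
step 6: P0: store L3 := 22  ⟶  MI  (L3)  txn=BusRdX+Flush  M[L3]=86
step 7: P1: load  L3  ⟶  SS  (L3)  txn=BusRd+Flush  M[L3]=22
step 8: P0: load  L4  ⟶  MI  (L4)  txn=∅  M[L4]=50
step 9: P0: store L0 := 31  ⟶  MI  (L0)  txn=BusRdX  M[L0]=30
step 10: P1: store L3 := 54  ⟶  IM  (L3)  txn=BusUpgr  M[L3]=22
step 11: P1: load  L3  ⟶  IM  (L3)  txn=∅  M[L3]=22
step 12: P1: load  L0  ⟶  SS  (L0)  txn=BusRd+Flush  M[L0]=31
step 13: P1: store L3 := 75  ⟶  IM  (L3)  txn=∅  M[L3]=22
step 14: P1: store L2 := 6  ⟶  IM  (L2)  txn=BusRdX  M[L2]=10
step 15: P0: load  L2  ⟶  SS  (L2)  txn=BusRd+Flush  M[L2]=6
step 16: P0: store L3 := 83  ⟶  MI  (L3)  txn=BusRdX+Flush  M[L3]=75
step 17: P1: store L3 := 24  ⟶  IM  (L3)  txn=BusRdX+Flush  M[L3]=83
step 18: P1: load  L3  ⟶  IM  (L3)  txn=∅  M[L3]=83
step 19: P0: store L3 := 98  ⟶  MI  (L3)  txn=BusRdX+Flush  M[L3]=24
step 20: P1: store L1 := 90  ⟶  IM  (L1)  txn=BusRdX  M[L1]=10
step 21: P0: store L0 := 32  ⟶  MI  (L0)  txn=BusUpgr  M[L0]=31
step 22: P0: store L3 := 97  ⟶  MI  (L3)  txn=∅  M[L3]=24
step 23: P0: store L2 := 79  ⟶  MI  (L2)  txn=BusUpgr  M[L2]=6
step 24: P1: store L0 := 8  ⟶  IM  (L0)  txn=BusRdX+Flush  M[L0]=32
step 25: P0: store L4 := 44  ⟶  MI  (L4)  txn=∅  M[L4]=50
step 26: P1: load  L2  ⟶  SS  (L2)  txn=BusRd+Flush  M[L2]=79
step 27: P1: store L1 := 28  ⟶  IM  (L1)  txn=∅  M[L1]=10
step 28: P1: load  L3  ⟶  SS  (L3)  txn=BusRd+Flush  M[L3]=97
step 29: P1: load  L4  ⟶  SS  (L4)  txn=BusRd+Flush  M[L4]=44
step 30: P0: store L3 := 20  ⟶  MI  (L3)  txn=BusUpgr  M[L3]=97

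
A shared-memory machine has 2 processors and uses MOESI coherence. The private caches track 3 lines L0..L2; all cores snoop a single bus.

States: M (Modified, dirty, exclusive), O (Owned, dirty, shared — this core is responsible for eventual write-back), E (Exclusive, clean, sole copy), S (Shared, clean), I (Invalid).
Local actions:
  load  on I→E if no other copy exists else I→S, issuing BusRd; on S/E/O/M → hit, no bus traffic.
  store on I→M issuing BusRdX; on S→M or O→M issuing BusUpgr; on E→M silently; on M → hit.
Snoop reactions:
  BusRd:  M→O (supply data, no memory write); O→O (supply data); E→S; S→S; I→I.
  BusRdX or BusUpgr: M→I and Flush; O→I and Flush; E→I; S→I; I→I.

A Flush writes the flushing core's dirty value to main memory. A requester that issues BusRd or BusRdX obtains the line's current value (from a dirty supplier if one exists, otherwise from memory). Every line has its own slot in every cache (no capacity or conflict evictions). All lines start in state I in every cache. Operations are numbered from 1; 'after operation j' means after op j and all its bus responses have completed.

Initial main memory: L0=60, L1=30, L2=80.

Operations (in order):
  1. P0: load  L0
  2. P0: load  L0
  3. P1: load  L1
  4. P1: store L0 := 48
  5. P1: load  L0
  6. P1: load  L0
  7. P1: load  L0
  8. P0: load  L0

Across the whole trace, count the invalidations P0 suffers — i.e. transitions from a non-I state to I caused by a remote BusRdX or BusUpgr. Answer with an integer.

1. P0: load  L0  bus=[BusRd]  L0: P0=E P1=I  mem[L0]=60
2. P0: load  L0  bus=[-]  L0: P0=E P1=I  mem[L0]=60
3. P1: load  L1  bus=[BusRd]  L1: P0=I P1=E  mem[L1]=30
4. P1: store L0 := 48  bus=[BusRdX]  L0: P0=I P1=M  mem[L0]=60
5. P1: load  L0  bus=[-]  L0: P0=I P1=M  mem[L0]=60
6. P1: load  L0  bus=[-]  L0: P0=I P1=M  mem[L0]=60
7. P1: load  L0  bus=[-]  L0: P0=I P1=M  mem[L0]=60
8. P0: load  L0  bus=[BusRd]  L0: P0=S P1=O  mem[L0]=60

invalidations = 1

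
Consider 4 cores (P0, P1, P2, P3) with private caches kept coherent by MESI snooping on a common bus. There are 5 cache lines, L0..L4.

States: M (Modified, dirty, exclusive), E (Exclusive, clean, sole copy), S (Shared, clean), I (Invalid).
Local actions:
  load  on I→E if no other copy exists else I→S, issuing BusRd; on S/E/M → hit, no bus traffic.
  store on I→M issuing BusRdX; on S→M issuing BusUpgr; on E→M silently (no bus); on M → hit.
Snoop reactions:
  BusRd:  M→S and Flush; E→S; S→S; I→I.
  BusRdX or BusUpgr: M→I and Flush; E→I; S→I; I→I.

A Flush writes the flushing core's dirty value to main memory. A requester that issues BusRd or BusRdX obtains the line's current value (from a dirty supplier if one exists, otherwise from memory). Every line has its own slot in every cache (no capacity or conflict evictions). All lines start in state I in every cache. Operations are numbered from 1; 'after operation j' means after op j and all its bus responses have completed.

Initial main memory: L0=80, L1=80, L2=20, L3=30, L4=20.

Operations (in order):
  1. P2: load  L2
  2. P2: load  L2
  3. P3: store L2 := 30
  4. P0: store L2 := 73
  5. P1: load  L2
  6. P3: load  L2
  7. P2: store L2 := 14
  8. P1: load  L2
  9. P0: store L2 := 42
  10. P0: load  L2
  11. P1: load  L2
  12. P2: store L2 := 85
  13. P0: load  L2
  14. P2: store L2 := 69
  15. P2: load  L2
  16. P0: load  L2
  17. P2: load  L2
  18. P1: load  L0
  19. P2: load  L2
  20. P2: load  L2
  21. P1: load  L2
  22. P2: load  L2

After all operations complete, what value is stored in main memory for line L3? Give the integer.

memory[L3] = 30

  op1 P2: load  L2 → I/I/E/I on L2; bus BusRd; mem=20
  op2 P2: load  L2 → I/I/E/I on L2; bus (none); mem=20
  op3 P3: store L2 := 30 → I/I/I/M on L2; bus BusRdX; mem=20
  op4 P0: store L2 := 73 → M/I/I/I on L2; bus BusRdX Flush; mem=30
  op5 P1: load  L2 → S/S/I/I on L2; bus BusRd Flush; mem=73
  op6 P3: load  L2 → S/S/I/S on L2; bus BusRd; mem=73
  op7 P2: store L2 := 14 → I/I/M/I on L2; bus BusRdX; mem=73
  op8 P1: load  L2 → I/S/S/I on L2; bus BusRd Flush; mem=14
  op9 P0: store L2 := 42 → M/I/I/I on L2; bus BusRdX; mem=14
  op10 P0: load  L2 → M/I/I/I on L2; bus (none); mem=14
  op11 P1: load  L2 → S/S/I/I on L2; bus BusRd Flush; mem=42
  op12 P2: store L2 := 85 → I/I/M/I on L2; bus BusRdX; mem=42
  op13 P0: load  L2 → S/I/S/I on L2; bus BusRd Flush; mem=85
  op14 P2: store L2 := 69 → I/I/M/I on L2; bus BusUpgr; mem=85
  op15 P2: load  L2 → I/I/M/I on L2; bus (none); mem=85
  op16 P0: load  L2 → S/I/S/I on L2; bus BusRd Flush; mem=69
  op17 P2: load  L2 → S/I/S/I on L2; bus (none); mem=69
  op18 P1: load  L0 → I/E/I/I on L0; bus BusRd; mem=80
  op19 P2: load  L2 → S/I/S/I on L2; bus (none); mem=69
  op20 P2: load  L2 → S/I/S/I on L2; bus (none); mem=69
  op21 P1: load  L2 → S/S/S/I on L2; bus BusRd; mem=69
  op22 P2: load  L2 → S/S/S/I on L2; bus (none); mem=69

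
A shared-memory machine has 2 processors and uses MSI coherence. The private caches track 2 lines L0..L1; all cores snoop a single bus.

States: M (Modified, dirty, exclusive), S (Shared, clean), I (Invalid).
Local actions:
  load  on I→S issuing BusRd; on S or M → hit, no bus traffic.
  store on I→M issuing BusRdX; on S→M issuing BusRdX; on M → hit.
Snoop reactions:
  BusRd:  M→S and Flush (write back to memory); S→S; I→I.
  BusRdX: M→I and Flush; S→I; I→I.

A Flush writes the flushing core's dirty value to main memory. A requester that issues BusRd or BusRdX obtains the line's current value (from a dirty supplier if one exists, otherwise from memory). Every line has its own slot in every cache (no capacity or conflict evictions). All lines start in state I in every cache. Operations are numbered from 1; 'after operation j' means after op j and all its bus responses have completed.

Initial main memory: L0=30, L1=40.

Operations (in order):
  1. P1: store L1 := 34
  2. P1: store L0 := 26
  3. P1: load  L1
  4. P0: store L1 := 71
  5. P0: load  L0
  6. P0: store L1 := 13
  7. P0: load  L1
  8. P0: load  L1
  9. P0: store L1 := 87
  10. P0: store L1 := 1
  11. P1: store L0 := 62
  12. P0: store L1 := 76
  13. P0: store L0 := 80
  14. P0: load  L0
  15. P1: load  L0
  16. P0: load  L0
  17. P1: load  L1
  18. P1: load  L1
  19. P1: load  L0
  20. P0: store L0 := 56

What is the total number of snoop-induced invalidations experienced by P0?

invalidations = 1

1. P1: store L1 := 34  bus=[BusRdX]  L1: P0=I P1=M  mem[L1]=40
2. P1: store L0 := 26  bus=[BusRdX]  L0: P0=I P1=M  mem[L0]=30
3. P1: load  L1  bus=[-]  L1: P0=I P1=M  mem[L1]=40
4. P0: store L1 := 71  bus=[BusRdX,Flush]  L1: P0=M P1=I  mem[L1]=34
5. P0: load  L0  bus=[BusRd,Flush]  L0: P0=S P1=S  mem[L0]=26
6. P0: store L1 := 13  bus=[-]  L1: P0=M P1=I  mem[L1]=34
7. P0: load  L1  bus=[-]  L1: P0=M P1=I  mem[L1]=34
8. P0: load  L1  bus=[-]  L1: P0=M P1=I  mem[L1]=34
9. P0: store L1 := 87  bus=[-]  L1: P0=M P1=I  mem[L1]=34
10. P0: store L1 := 1  bus=[-]  L1: P0=M P1=I  mem[L1]=34
11. P1: store L0 := 62  bus=[BusRdX]  L0: P0=I P1=M  mem[L0]=26
12. P0: store L1 := 76  bus=[-]  L1: P0=M P1=I  mem[L1]=34
13. P0: store L0 := 80  bus=[BusRdX,Flush]  L0: P0=M P1=I  mem[L0]=62
14. P0: load  L0  bus=[-]  L0: P0=M P1=I  mem[L0]=62
15. P1: load  L0  bus=[BusRd,Flush]  L0: P0=S P1=S  mem[L0]=80
16. P0: load  L0  bus=[-]  L0: P0=S P1=S  mem[L0]=80
17. P1: load  L1  bus=[BusRd,Flush]  L1: P0=S P1=S  mem[L1]=76
18. P1: load  L1  bus=[-]  L1: P0=S P1=S  mem[L1]=76
19. P1: load  L0  bus=[-]  L0: P0=S P1=S  mem[L0]=80
20. P0: store L0 := 56  bus=[BusRdX]  L0: P0=M P1=I  mem[L0]=80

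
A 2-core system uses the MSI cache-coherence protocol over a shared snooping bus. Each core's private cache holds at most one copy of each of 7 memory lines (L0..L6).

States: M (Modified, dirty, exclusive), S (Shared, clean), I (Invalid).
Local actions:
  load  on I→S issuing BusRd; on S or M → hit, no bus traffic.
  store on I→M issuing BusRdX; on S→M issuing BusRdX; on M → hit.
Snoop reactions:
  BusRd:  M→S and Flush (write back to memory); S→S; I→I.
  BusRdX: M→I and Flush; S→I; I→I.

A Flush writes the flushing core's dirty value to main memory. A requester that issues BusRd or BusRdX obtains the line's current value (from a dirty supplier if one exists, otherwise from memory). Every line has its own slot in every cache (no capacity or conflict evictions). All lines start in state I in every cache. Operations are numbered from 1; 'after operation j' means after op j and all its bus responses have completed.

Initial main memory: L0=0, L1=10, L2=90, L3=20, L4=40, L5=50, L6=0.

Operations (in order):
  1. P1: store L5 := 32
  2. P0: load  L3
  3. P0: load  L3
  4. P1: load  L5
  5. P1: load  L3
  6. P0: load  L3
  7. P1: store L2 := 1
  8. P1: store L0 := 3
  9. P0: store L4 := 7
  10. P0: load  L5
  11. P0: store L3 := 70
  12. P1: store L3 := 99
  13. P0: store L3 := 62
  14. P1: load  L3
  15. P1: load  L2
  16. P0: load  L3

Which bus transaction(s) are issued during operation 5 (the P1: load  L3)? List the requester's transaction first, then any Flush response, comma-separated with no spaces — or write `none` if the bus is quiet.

bus = BusRd

step 1: P1: store L5 := 32  ⟶  IM  (L5)  txn=BusRdX  M[L5]=50
step 2: P0: load  L3  ⟶  SI  (L3)  txn=BusRd  M[L3]=20
step 3: P0: load  L3  ⟶  SI  (L3)  txn=∅  M[L3]=20
step 4: P1: load  L5  ⟶  IM  (L5)  txn=∅  M[L5]=50
step 5: P1: load  L3  ⟶  SS  (L3)  txn=BusRd  M[L3]=20
step 6: P0: load  L3  ⟶  SS  (L3)  txn=∅  M[L3]=20
step 7: P1: store L2 := 1  ⟶  IM  (L2)  txn=BusRdX  M[L2]=90
step 8: P1: store L0 := 3  ⟶  IM  (L0)  txn=BusRdX  M[L0]=0
step 9: P0: store L4 := 7  ⟶  MI  (L4)  txn=BusRdX  M[L4]=40
step 10: P0: load  L5  ⟶  SS  (L5)  txn=BusRd+Flush  M[L5]=32
step 11: P0: store L3 := 70  ⟶  MI  (L3)  txn=BusRdX  M[L3]=20
step 12: P1: store L3 := 99  ⟶  IM  (L3)  txn=BusRdX+Flush  M[L3]=70
step 13: P0: store L3 := 62  ⟶  MI  (L3)  txn=BusRdX+Flush  M[L3]=99
step 14: P1: load  L3  ⟶  SS  (L3)  txn=BusRd+Flush  M[L3]=62
step 15: P1: load  L2  ⟶  IM  (L2)  txn=∅  M[L2]=90
step 16: P0: load  L3  ⟶  SS  (L3)  txn=∅  M[L3]=62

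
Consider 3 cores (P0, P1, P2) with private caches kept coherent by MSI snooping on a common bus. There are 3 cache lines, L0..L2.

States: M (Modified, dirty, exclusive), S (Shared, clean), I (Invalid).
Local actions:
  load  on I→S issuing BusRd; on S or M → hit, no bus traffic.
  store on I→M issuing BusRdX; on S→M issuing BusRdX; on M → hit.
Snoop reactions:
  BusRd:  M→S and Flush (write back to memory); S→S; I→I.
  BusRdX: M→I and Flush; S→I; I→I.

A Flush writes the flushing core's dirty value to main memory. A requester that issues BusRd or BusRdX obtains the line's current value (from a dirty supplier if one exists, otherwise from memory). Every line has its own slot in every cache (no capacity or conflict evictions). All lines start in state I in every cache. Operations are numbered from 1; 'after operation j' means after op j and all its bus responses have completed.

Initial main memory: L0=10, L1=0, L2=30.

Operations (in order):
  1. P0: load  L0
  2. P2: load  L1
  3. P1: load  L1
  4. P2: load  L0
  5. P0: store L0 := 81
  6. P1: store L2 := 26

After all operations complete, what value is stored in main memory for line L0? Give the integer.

  op1 P0: load  L0 → S/I/I on L0; bus BusRd; mem=10
  op2 P2: load  L1 → I/I/S on L1; bus BusRd; mem=0
  op3 P1: load  L1 → I/S/S on L1; bus BusRd; mem=0
  op4 P2: load  L0 → S/I/S on L0; bus BusRd; mem=10
  op5 P0: store L0 := 81 → M/I/I on L0; bus BusRdX; mem=10
  op6 P1: store L2 := 26 → I/M/I on L2; bus BusRdX; mem=30

memory[L0] = 10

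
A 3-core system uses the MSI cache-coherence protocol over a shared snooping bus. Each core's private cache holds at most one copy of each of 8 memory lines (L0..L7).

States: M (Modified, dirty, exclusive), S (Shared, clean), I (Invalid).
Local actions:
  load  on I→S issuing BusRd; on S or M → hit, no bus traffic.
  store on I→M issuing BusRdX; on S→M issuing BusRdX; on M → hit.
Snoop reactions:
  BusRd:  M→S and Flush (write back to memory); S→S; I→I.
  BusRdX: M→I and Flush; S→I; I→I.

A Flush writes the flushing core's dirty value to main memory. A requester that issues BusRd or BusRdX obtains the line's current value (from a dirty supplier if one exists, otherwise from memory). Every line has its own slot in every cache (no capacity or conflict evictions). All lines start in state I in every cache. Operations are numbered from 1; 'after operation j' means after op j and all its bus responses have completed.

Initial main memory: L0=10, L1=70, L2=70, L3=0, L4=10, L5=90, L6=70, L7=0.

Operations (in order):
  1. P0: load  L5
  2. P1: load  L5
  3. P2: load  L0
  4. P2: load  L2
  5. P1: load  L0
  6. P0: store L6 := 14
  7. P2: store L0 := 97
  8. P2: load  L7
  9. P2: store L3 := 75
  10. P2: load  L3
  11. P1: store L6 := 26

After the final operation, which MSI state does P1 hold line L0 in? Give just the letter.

[1] P0: load  L5 | P0:S(90), P1:I, P2:I | bus: BusRd
[2] P1: load  L5 | P0:S(90), P1:S(90), P2:I | bus: BusRd
[3] P2: load  L0 | P0:I, P1:I, P2:S(10) | bus: BusRd
[4] P2: load  L2 | P0:I, P1:I, P2:S(70) | bus: BusRd
[5] P1: load  L0 | P0:I, P1:S(10), P2:S(10) | bus: BusRd
[6] P0: store L6 := 14 | P0:M(14), P1:I, P2:I | bus: BusRdX
[7] P2: store L0 := 97 | P0:I, P1:I, P2:M(97) | bus: BusRdX
[8] P2: load  L7 | P0:I, P1:I, P2:S(0) | bus: BusRd
[9] P2: store L3 := 75 | P0:I, P1:I, P2:M(75) | bus: BusRdX
[10] P2: load  L3 | P0:I, P1:I, P2:M(75) | bus: none
[11] P1: store L6 := 26 | P0:I, P1:M(26), P2:I | bus: BusRdX,Flush

state = I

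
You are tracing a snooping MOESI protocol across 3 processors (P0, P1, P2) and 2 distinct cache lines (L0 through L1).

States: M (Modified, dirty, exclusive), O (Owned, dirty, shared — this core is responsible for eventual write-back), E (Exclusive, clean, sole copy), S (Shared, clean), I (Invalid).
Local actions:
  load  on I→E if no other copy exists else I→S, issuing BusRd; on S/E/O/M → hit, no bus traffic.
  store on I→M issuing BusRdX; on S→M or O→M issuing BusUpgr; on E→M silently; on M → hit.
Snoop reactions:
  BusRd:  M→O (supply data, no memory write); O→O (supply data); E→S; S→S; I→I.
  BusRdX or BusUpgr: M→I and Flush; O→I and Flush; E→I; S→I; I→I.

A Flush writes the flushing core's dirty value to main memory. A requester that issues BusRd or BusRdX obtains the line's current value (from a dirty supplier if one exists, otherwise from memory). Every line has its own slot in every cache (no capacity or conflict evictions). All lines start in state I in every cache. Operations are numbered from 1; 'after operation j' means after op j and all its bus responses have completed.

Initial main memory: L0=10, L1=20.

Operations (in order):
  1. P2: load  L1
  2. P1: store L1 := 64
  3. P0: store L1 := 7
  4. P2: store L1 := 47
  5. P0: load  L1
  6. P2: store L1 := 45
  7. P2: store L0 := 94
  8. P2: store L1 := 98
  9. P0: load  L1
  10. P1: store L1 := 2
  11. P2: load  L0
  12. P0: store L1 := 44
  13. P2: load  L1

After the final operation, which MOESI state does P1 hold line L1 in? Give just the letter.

  op1 P2: load  L1 → I/I/E on L1; bus BusRd; mem=20
  op2 P1: store L1 := 64 → I/M/I on L1; bus BusRdX; mem=20
  op3 P0: store L1 := 7 → M/I/I on L1; bus BusRdX Flush; mem=64
  op4 P2: store L1 := 47 → I/I/M on L1; bus BusRdX Flush; mem=7
  op5 P0: load  L1 → S/I/O on L1; bus BusRd; mem=7
  op6 P2: store L1 := 45 → I/I/M on L1; bus BusUpgr; mem=7
  op7 P2: store L0 := 94 → I/I/M on L0; bus BusRdX; mem=10
  op8 P2: store L1 := 98 → I/I/M on L1; bus (none); mem=7
  op9 P0: load  L1 → S/I/O on L1; bus BusRd; mem=7
  op10 P1: store L1 := 2 → I/M/I on L1; bus BusRdX Flush; mem=98
  op11 P2: load  L0 → I/I/M on L0; bus (none); mem=10
  op12 P0: store L1 := 44 → M/I/I on L1; bus BusRdX Flush; mem=2
  op13 P2: load  L1 → O/I/S on L1; bus BusRd; mem=2

state = I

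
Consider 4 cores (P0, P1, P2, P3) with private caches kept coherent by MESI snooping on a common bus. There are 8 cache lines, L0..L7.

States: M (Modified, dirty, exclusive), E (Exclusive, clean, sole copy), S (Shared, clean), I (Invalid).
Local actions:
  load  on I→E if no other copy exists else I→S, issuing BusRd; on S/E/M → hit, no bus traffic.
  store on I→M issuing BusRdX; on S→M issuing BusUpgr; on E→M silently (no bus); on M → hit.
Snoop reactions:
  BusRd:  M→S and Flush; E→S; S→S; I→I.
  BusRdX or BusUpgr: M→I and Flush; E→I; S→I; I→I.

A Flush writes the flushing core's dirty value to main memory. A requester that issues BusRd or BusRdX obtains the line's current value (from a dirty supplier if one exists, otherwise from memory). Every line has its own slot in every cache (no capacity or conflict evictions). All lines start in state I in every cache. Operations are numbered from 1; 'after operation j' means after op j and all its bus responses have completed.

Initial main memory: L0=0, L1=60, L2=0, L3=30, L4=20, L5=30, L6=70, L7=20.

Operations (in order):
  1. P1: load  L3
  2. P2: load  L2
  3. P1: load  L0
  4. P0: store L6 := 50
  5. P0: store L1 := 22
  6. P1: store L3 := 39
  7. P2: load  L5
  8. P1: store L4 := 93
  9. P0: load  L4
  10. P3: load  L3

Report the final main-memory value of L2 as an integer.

1. P1: load  L3  bus=[BusRd]  L3: P0=I P1=E P2=I P3=I  mem[L3]=30
2. P2: load  L2  bus=[BusRd]  L2: P0=I P1=I P2=E P3=I  mem[L2]=0
3. P1: load  L0  bus=[BusRd]  L0: P0=I P1=E P2=I P3=I  mem[L0]=0
4. P0: store L6 := 50  bus=[BusRdX]  L6: P0=M P1=I P2=I P3=I  mem[L6]=70
5. P0: store L1 := 22  bus=[BusRdX]  L1: P0=M P1=I P2=I P3=I  mem[L1]=60
6. P1: store L3 := 39  bus=[-]  L3: P0=I P1=M P2=I P3=I  mem[L3]=30
7. P2: load  L5  bus=[BusRd]  L5: P0=I P1=I P2=E P3=I  mem[L5]=30
8. P1: store L4 := 93  bus=[BusRdX]  L4: P0=I P1=M P2=I P3=I  mem[L4]=20
9. P0: load  L4  bus=[BusRd,Flush]  L4: P0=S P1=S P2=I P3=I  mem[L4]=93
10. P3: load  L3  bus=[BusRd,Flush]  L3: P0=I P1=S P2=I P3=S  mem[L3]=39

memory[L2] = 0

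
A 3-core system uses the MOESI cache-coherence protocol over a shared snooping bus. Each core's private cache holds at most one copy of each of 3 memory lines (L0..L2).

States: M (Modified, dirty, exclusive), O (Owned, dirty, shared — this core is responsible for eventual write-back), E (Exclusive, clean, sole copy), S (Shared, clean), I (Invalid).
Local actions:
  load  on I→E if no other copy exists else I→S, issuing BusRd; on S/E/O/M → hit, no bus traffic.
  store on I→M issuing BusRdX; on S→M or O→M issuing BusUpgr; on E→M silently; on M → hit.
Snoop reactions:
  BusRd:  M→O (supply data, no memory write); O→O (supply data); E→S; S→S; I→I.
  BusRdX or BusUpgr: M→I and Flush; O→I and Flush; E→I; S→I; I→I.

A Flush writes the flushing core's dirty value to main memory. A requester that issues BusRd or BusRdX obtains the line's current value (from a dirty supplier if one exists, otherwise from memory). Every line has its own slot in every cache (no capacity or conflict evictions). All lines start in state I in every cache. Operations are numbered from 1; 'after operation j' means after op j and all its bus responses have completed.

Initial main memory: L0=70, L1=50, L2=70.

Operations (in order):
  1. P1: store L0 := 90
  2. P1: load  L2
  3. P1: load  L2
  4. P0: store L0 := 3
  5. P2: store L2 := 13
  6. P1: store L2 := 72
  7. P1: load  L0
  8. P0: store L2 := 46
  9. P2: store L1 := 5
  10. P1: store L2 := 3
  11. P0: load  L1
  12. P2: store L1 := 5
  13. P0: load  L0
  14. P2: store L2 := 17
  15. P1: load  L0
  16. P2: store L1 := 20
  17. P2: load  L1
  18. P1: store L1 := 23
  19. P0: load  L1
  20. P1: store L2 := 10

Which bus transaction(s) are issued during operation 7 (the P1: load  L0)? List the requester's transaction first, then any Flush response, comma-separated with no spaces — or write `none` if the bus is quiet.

  op1 P1: store L0 := 90 → I/M/I on L0; bus BusRdX; mem=70
  op2 P1: load  L2 → I/E/I on L2; bus BusRd; mem=70
  op3 P1: load  L2 → I/E/I on L2; bus (none); mem=70
  op4 P0: store L0 := 3 → M/I/I on L0; bus BusRdX Flush; mem=90
  op5 P2: store L2 := 13 → I/I/M on L2; bus BusRdX; mem=70
  op6 P1: store L2 := 72 → I/M/I on L2; bus BusRdX Flush; mem=13
  op7 P1: load  L0 → O/S/I on L0; bus BusRd; mem=90
  op8 P0: store L2 := 46 → M/I/I on L2; bus BusRdX Flush; mem=72
  op9 P2: store L1 := 5 → I/I/M on L1; bus BusRdX; mem=50
  op10 P1: store L2 := 3 → I/M/I on L2; bus BusRdX Flush; mem=46
  op11 P0: load  L1 → S/I/O on L1; bus BusRd; mem=50
  op12 P2: store L1 := 5 → I/I/M on L1; bus BusUpgr; mem=50
  op13 P0: load  L0 → O/S/I on L0; bus (none); mem=90
  op14 P2: store L2 := 17 → I/I/M on L2; bus BusRdX Flush; mem=3
  op15 P1: load  L0 → O/S/I on L0; bus (none); mem=90
  op16 P2: store L1 := 20 → I/I/M on L1; bus (none); mem=50
  op17 P2: load  L1 → I/I/M on L1; bus (none); mem=50
  op18 P1: store L1 := 23 → I/M/I on L1; bus BusRdX Flush; mem=20
  op19 P0: load  L1 → S/O/I on L1; bus BusRd; mem=20
  op20 P1: store L2 := 10 → I/M/I on L2; bus BusRdX Flush; mem=17

bus = BusRd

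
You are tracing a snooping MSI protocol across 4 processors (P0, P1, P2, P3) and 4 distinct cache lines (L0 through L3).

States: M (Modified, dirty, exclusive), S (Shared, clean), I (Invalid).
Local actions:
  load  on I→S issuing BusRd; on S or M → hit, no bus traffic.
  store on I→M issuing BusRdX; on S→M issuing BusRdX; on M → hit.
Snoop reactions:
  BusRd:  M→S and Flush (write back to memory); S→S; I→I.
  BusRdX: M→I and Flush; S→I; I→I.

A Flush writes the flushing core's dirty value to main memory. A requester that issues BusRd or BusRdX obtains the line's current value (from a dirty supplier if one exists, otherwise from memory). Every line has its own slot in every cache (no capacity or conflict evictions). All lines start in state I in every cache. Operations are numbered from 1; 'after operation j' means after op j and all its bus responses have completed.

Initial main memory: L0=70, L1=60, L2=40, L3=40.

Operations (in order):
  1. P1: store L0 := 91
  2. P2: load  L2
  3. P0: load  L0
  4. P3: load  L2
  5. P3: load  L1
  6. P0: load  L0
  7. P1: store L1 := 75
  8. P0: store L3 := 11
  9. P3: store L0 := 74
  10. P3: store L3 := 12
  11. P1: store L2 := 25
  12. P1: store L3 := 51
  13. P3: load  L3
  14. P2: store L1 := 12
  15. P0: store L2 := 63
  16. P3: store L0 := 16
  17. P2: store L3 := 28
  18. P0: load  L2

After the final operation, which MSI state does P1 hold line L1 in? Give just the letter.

state = I

1. P1: store L0 := 91  bus=[BusRdX]  L0: P0=I P1=M P2=I P3=I  mem[L0]=70
2. P2: load  L2  bus=[BusRd]  L2: P0=I P1=I P2=S P3=I  mem[L2]=40
3. P0: load  L0  bus=[BusRd,Flush]  L0: P0=S P1=S P2=I P3=I  mem[L0]=91
4. P3: load  L2  bus=[BusRd]  L2: P0=I P1=I P2=S P3=S  mem[L2]=40
5. P3: load  L1  bus=[BusRd]  L1: P0=I P1=I P2=I P3=S  mem[L1]=60
6. P0: load  L0  bus=[-]  L0: P0=S P1=S P2=I P3=I  mem[L0]=91
7. P1: store L1 := 75  bus=[BusRdX]  L1: P0=I P1=M P2=I P3=I  mem[L1]=60
8. P0: store L3 := 11  bus=[BusRdX]  L3: P0=M P1=I P2=I P3=I  mem[L3]=40
9. P3: store L0 := 74  bus=[BusRdX]  L0: P0=I P1=I P2=I P3=M  mem[L0]=91
10. P3: store L3 := 12  bus=[BusRdX,Flush]  L3: P0=I P1=I P2=I P3=M  mem[L3]=11
11. P1: store L2 := 25  bus=[BusRdX]  L2: P0=I P1=M P2=I P3=I  mem[L2]=40
12. P1: store L3 := 51  bus=[BusRdX,Flush]  L3: P0=I P1=M P2=I P3=I  mem[L3]=12
13. P3: load  L3  bus=[BusRd,Flush]  L3: P0=I P1=S P2=I P3=S  mem[L3]=51
14. P2: store L1 := 12  bus=[BusRdX,Flush]  L1: P0=I P1=I P2=M P3=I  mem[L1]=75
15. P0: store L2 := 63  bus=[BusRdX,Flush]  L2: P0=M P1=I P2=I P3=I  mem[L2]=25
16. P3: store L0 := 16  bus=[-]  L0: P0=I P1=I P2=I P3=M  mem[L0]=91
17. P2: store L3 := 28  bus=[BusRdX]  L3: P0=I P1=I P2=M P3=I  mem[L3]=51
18. P0: load  L2  bus=[-]  L2: P0=M P1=I P2=I P3=I  mem[L2]=25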